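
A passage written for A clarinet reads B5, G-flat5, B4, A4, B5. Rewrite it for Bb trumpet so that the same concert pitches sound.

First find concert pitch: the A clarinet sounds a minor third below written, so B5 G-flat5 B4 A4 B5 sounds G#5 Eb5 G#4 F#4 G#5.
Then write for Bb trumpet: it sounds a major second below written, so the part must be a major second above concert.
G#5 → A#5
Eb5 → F5
G#4 → A#4
F#4 → G#4
G#5 → A#5

A#5 F5 A#4 G#4 A#5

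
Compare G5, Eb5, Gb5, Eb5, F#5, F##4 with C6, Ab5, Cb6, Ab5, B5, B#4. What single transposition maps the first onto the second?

up a perfect fourth

Take the first pair: G5 → C6. G to C spans 4 letter names, so the interval is some kind of fourth.
G5 to C6 is 5 semitones, which makes it a perfect fourth; the second version is higher, so the direction is up.
Checking another pair — F##4 → B#4 — gives the same interval.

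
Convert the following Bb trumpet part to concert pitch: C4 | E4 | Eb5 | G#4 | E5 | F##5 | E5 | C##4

Bb3 D4 Db5 F#4 D5 E#5 D5 B#3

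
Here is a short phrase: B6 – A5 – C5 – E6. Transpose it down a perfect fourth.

F#6 E5 G4 B5

B6 → F#6
A5 → E5
C5 → G4
E6 → B5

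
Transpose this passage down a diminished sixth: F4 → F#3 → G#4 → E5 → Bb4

A#3 A##2 B##3 G##4 D#4

F4 -> A#3
F#3 -> A##2
G#4 -> B##3
E5 -> G##4
Bb4 -> D#4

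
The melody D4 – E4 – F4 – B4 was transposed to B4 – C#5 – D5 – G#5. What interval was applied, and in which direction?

Take the first pair: D4 → B4. D to B spans 6 letter names, so the interval is some kind of sixth.
D4 to B4 is 9 semitones, which makes it a major sixth; the second version is higher, so the direction is up.
Checking another pair — B4 → G#5 — gives the same interval.

up a major sixth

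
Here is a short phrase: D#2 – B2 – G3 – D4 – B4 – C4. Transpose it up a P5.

A#2 F#3 D4 A4 F#5 G4

D#2 gives A#2
B2 gives F#3
G3 gives D4
D4 gives A4
B4 gives F#5
C4 gives G4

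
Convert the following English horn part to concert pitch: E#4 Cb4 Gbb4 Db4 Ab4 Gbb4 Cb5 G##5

A#3 Fb3 Cbb4 Gb3 Db4 Cbb4 Fb4 C##5

The English horn sounds a perfect fifth below written, so transpose each written note down a perfect fifth.
E#4 → A#3
Cb4 → Fb3
Gbb4 → Cbb4
Db4 → Gb3
Ab4 → Db4
Gbb4 → Cbb4
Cb5 → Fb4
G##5 → C##5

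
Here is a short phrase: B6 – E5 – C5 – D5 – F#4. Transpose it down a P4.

B6 down a perfect fourth is F#6.
E5: a fourth down reaches B, and 5 semitones makes it B4.
A perfect fourth down from C5 gives G4.
D5: a fourth down reaches A, and 5 semitones makes it A4.
F#4: a fourth down reaches C, and 5 semitones makes it C#4.

F#6 B4 G4 A4 C#4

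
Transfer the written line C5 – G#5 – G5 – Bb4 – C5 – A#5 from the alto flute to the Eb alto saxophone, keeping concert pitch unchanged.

First find concert pitch: the alto flute sounds a perfect fourth below written, so C5 G#5 G5 Bb4 C5 A#5 sounds G4 D#5 D5 F4 G4 E#5.
Then write for Eb alto saxophone: it sounds a major sixth below written, so the part must be a major sixth above concert.
G4 → E5
D#5 → B#5
D5 → B5
F4 → D5
G4 → E5
E#5 → C##6

E5 B#5 B5 D5 E5 C##6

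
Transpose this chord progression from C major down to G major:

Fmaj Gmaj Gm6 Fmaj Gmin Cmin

C major down to G major is a perfect fourth; each chord root moves by that interval while the quality stays the same.
Fmaj: root F down a perfect fourth → C, giving Cmaj.
Gmaj: root G down a perfect fourth → D, giving Dmaj.
Gm6: root G down a perfect fourth → D, giving Dm6.
Fmaj: root F down a perfect fourth → C, giving Cmaj.
Gmin: root G down a perfect fourth → D, giving Dmin.
Cmin: root C down a perfect fourth → G, giving Gmin.

Cmaj Dmaj Dm6 Cmaj Dmin Gmin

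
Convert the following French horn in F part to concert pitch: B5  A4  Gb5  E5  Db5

E5 D4 Cb5 A4 Gb4

Written C4 on the French horn in F sounds as F3, a perfect fifth lower; apply that shift to every note.
B5 to E5
A4 to D4
Gb5 to Cb5
E5 to A4
Db5 to Gb4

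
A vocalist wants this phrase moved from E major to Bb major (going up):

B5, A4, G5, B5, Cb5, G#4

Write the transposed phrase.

From E up to Bb is a diminished fifth; apply that to each pitch.
B5 gives F6
A4 gives Eb5
G5 gives Db6
B5 gives F6
Cb5 gives Gbb5
G#4 gives D5

F6 Eb5 Db6 F6 Gbb5 D5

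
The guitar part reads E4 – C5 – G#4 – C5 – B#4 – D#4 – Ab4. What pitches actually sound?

Written C4 on the guitar sounds as C3, a perfect octave lower; apply that shift to every note.
E4 gives E3
C5 gives C4
G#4 gives G#3
C5 gives C4
B#4 gives B#3
D#4 gives D#3
Ab4 gives Ab3

E3 C4 G#3 C4 B#3 D#3 Ab3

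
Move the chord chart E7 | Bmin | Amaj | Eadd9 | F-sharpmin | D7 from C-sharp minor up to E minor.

G7 Dmin Cmaj Gadd9 Amin F7

C-sharp minor up to E minor is a minor third; each chord root moves by that interval while the quality stays the same.
E7: root E up a minor third → G, giving G7.
Bmin: root B up a minor third → D, giving Dmin.
Amaj: root A up a minor third → C, giving Cmaj.
Eadd9: root E up a minor third → G, giving Gadd9.
F-sharpmin: root F-sharp up a minor third → A, giving Amin.
D7: root D up a minor third → F, giving F7.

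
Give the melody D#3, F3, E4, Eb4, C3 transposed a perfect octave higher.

D#4 F4 E5 Eb5 C4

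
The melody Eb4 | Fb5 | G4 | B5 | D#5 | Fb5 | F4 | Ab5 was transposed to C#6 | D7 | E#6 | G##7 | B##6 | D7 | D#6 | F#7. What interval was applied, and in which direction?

up an augmented thirteenth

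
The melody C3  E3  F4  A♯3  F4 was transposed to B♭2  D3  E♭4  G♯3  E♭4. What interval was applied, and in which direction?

From C3 to Bb2 is 2 letter names — a second of some quality.
Bb2 to C3 is 2 semitones, which makes it a major second; the second version is lower, so the direction is down.
Checking another pair — F4 → Eb4 — gives the same interval.

down a major second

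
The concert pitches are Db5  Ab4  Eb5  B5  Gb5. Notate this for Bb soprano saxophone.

Eb5 Bb4 F5 C#6 Ab5

Written C4 sounds as Bb3 on the Bb soprano saxophone, so concert pitches are written a major second up.
Db5 to Eb5
Ab4 to Bb4
Eb5 to F5
B5 to C#6
Gb5 to Ab5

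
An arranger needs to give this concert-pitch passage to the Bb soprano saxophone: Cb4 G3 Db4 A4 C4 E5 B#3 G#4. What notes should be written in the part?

Db4 A3 Eb4 B4 D4 F#5 C##4 A#4

The Bb soprano saxophone sounds a major second below written, so the written part must be a major second above concert — transpose each note up.
Cb4 → Db4
G3 → A3
Db4 → Eb4
A4 → B4
C4 → D4
E5 → F#5
B#3 → C##4
G#4 → A#4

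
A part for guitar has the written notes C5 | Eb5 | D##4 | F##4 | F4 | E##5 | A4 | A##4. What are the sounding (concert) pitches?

Written C4 on the guitar sounds as C3, a perfect octave lower; apply that shift to every note.
C5 gives C4
Eb5 gives Eb4
D##4 gives D##3
F##4 gives F##3
F4 gives F3
E##5 gives E##4
A4 gives A3
A##4 gives A##3

C4 Eb4 D##3 F##3 F3 E##4 A3 A##3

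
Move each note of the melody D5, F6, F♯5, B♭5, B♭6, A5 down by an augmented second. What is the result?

Cb5 Ebb6 Eb5 Abb5 Abb6 Gb5

D5: a second down reaches C, and 3 semitones makes it Cb5.
F6: a second down reaches E, and 3 semitones makes it Ebb6.
F#5: a second down reaches E, and 3 semitones makes it Eb5.
Bb5: a second down reaches A, and 3 semitones makes it Abb5.
Bb6: a second down reaches A, and 3 semitones makes it Abb6.
A5: a second down reaches G, and 3 semitones makes it Gb5.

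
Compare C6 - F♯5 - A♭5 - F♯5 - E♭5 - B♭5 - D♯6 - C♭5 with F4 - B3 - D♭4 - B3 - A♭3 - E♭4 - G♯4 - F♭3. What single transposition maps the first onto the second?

down a perfect twelfth

From C6 to F4 is 12 letter names — a twelfth of some quality.
F4 to C6 is 19 semitones, which makes it a perfect twelfth; the second version is lower, so the direction is down.
Checking another pair — Cb5 → Fb3 — gives the same interval.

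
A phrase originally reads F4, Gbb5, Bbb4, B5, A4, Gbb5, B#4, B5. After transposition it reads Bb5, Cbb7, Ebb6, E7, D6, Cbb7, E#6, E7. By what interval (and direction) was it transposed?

up a perfect eleventh

From F4 to Bb5 is 11 letter names — an eleventh of some quality.
F4 to Bb5 is 17 semitones, which makes it a perfect eleventh; the second version is higher, so the direction is up.
Checking another pair — B5 → E7 — gives the same interval.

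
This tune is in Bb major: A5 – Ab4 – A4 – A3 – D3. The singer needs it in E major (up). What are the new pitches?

D#6 D5 D#5 D#4 G#3

From Bb up to E is an augmented fourth; apply that to each pitch.
A5 gives D#6
Ab4 gives D5
A4 gives D#5
A3 gives D#4
D3 gives G#3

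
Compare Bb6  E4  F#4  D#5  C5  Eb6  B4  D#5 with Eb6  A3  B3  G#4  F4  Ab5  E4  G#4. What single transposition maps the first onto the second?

Take the first pair: Bb6 → Eb6. B to E spans 5 letter names, so the interval is some kind of fifth.
Eb6 to Bb6 is 7 semitones, which makes it a perfect fifth; the second version is lower, so the direction is down.
Checking another pair — D#5 → G#4 — gives the same interval.

down a perfect fifth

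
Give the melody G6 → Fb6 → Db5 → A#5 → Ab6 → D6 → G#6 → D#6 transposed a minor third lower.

E6 Db6 Bb4 F##5 F6 B5 E#6 B#5

G6 gives E6
Fb6 gives Db6
Db5 gives Bb4
A#5 gives F##5
Ab6 gives F6
D6 gives B5
G#6 gives E#6
D#6 gives B#5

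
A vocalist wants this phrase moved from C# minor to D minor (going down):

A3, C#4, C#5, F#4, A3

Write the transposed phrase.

C# minor to D minor down is a major seventh, so every note moves down by that interval.
A3 becomes Bb2
C#4 becomes D3
C#5 becomes D4
F#4 becomes G3
A3 becomes Bb2

Bb2 D3 D4 G3 Bb2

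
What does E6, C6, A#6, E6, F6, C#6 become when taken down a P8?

E6: an octave down reaches E, and 12 semitones makes it E5.
C6: an octave down reaches C, and 12 semitones makes it C5.
A#6 down a perfect octave is A#5.
E6: an octave down reaches E, and 12 semitones makes it E5.
F6: an octave down reaches F, and 12 semitones makes it F5.
A perfect octave down from C#6 gives C#5.

E5 C5 A#5 E5 F5 C#5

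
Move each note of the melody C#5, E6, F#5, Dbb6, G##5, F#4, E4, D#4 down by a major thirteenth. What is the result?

C#5 becomes E3
E6 becomes G4
F#5 becomes A3
Dbb6 becomes Fbb4
G##5 becomes B#3
F#4 becomes A2
E4 becomes G2
D#4 becomes F#2

E3 G4 A3 Fbb4 B#3 A2 G2 F#2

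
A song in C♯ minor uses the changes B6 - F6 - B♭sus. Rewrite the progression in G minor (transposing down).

F6 Cb6 Fbsus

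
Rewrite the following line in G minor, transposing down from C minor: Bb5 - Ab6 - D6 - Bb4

From C down to G is a perfect fourth; apply that to each pitch.
Bb5 becomes F5
Ab6 becomes Eb6
D6 becomes A5
Bb4 becomes F4

F5 Eb6 A5 F4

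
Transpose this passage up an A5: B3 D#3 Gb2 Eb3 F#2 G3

B3 -> F##4
D#3 -> A##3
Gb2 -> D3
Eb3 -> B3
F#2 -> C##3
G3 -> D#4

F##4 A##3 D3 B3 C##3 D#4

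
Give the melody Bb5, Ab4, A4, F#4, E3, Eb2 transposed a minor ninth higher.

A minor ninth up from Bb5 gives Cb7.
Ab4: a ninth up reaches B, and 13 semitones makes it Bbb5.
A4 up a minor ninth is Bb5.
F#4: a ninth up reaches G, and 13 semitones makes it G5.
E3: a ninth up reaches F, and 13 semitones makes it F4.
A minor ninth up from Eb2 gives Fb3.

Cb7 Bbb5 Bb5 G5 F4 Fb3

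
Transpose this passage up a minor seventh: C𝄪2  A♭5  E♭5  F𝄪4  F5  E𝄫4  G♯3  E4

A minor seventh up from C##2 gives B#2.
Ab5: a seventh up reaches G, and 10 semitones makes it Gb6.
Eb5 up a minor seventh is Db6.
F##4 up a minor seventh is E#5.
F5 up a minor seventh is Eb6.
A minor seventh up from Ebb4 gives Dbb5.
A minor seventh up from G#3 gives F#4.
E4 up a minor seventh is D5.

B#2 Gb6 Db6 E#5 Eb6 Dbb5 F#4 D5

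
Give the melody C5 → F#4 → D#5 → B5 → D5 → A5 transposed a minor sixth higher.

C5 to Ab5
F#4 to D5
D#5 to B5
B5 to G6
D5 to Bb5
A5 to F6

Ab5 D5 B5 G6 Bb5 F6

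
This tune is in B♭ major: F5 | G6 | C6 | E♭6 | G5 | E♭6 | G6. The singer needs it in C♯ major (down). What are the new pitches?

B♭ major to C♯ major down is a diminished seventh, so every note moves down by that interval.
F5 becomes G#4
G6 becomes A#5
C6 becomes D#5
Eb6 becomes F#5
G5 becomes A#4
Eb6 becomes F#5
G6 becomes A#5

G#4 A#5 D#5 F#5 A#4 F#5 A#5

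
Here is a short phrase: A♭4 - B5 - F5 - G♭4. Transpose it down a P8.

Ab4 down a perfect octave is Ab3.
B5 down a perfect octave is B4.
F5 down a perfect octave is F4.
Gb4 down a perfect octave is Gb3.

Ab3 B4 F4 Gb3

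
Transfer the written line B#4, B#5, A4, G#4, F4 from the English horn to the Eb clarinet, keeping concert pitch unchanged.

C##4 C##5 B3 A#3 G3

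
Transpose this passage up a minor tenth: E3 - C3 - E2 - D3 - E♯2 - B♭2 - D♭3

G4 Eb4 G3 F4 G#3 Db4 Fb4

E3 up a minor tenth is G4.
A minor tenth up from C3 gives Eb4.
E2: a tenth up reaches G, and 15 semitones makes it G3.
A minor tenth up from D3 gives F4.
A minor tenth up from E#2 gives G#3.
Bb2 up a minor tenth is Db4.
Db3: a tenth up reaches F, and 15 semitones makes it Fb4.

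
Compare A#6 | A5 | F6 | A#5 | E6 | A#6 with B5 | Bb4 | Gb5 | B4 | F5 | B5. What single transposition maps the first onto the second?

down a major seventh

Take the first pair: A#6 → B5. A to B spans 7 letter names, so the interval is some kind of seventh.
B5 to A#6 is 11 semitones, which makes it a major seventh; the second version is lower, so the direction is down.
Checking another pair — A#6 → B5 — gives the same interval.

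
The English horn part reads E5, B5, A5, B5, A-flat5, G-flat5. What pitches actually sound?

A4 E5 D5 E5 Db5 Cb5

The English horn sounds a perfect fifth below written, so transpose each written note down a perfect fifth.
E5 → A4
B5 → E5
A5 → D5
B5 → E5
Ab5 → Db5
Gb5 → Cb5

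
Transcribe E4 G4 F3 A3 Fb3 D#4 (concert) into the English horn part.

Written C4 sounds as F3 on the English horn, so concert pitches are written a perfect fifth up.
E4 -> B4
G4 -> D5
F3 -> C4
A3 -> E4
Fb3 -> Cb4
D#4 -> A#4

B4 D5 C4 E4 Cb4 A#4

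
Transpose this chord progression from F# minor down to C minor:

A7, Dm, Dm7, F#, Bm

F# minor down to C minor is an augmented fourth; each chord root moves by that interval while the quality stays the same.
A7: root A down an augmented fourth → Eb, giving Eb7.
Dm: root D down an augmented fourth → Ab, giving Abm.
Dm7: root D down an augmented fourth → Ab, giving Abm7.
F#: root F# down an augmented fourth → C, giving C.
Bm: root B down an augmented fourth → F, giving Fm.

Eb7 Abm Abm7 C Fm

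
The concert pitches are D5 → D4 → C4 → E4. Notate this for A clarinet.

F5 F4 Eb4 G4

The A clarinet sounds a minor third below written, so the written part must be a minor third above concert — transpose each note up.
D5 gives F5
D4 gives F4
C4 gives Eb4
E4 gives G4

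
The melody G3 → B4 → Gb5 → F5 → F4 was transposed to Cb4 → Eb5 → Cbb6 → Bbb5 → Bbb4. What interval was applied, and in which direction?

up a diminished fourth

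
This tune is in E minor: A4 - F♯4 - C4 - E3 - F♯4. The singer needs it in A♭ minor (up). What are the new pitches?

Db5 Bb4 Fb4 Ab3 Bb4

E minor to A♭ minor up is a diminished fourth, so every note moves up by that interval.
A4 -> Db5
F#4 -> Bb4
C4 -> Fb4
E3 -> Ab3
F#4 -> Bb4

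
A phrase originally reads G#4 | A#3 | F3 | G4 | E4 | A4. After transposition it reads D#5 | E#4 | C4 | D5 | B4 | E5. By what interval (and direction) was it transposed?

up a perfect fifth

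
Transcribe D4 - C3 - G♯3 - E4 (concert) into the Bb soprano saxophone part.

E4 D3 A#3 F#4

Written C4 sounds as Bb3 on the Bb soprano saxophone, so concert pitches are written a major second up.
D4 -> E4
C3 -> D3
G#3 -> A#3
E4 -> F#4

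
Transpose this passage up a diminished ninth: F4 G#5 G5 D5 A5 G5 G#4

Gbb5 Ab6 Abb6 Ebb6 Bbb6 Abb6 Ab5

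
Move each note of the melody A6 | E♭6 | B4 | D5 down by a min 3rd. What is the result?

A6 down a minor third is F#6.
A minor third down from Eb6 gives C6.
A minor third down from B4 gives G#4.
D5: a third down reaches B, and 3 semitones makes it B4.

F#6 C6 G#4 B4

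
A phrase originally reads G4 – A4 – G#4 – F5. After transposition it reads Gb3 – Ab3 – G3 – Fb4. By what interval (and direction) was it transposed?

down an augmented octave

From G4 to Gb3 is 8 letter names — an octave of some quality.
Gb3 to G4 is 13 semitones, which makes it an augmented octave; the second version is lower, so the direction is down.
Checking another pair — F5 → Fb4 — gives the same interval.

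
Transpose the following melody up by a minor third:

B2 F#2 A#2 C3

B2: a third up reaches D, and 3 semitones makes it D3.
F#2 up a minor third is A2.
A#2 up a minor third is C#3.
A minor third up from C3 gives Eb3.

D3 A2 C#3 Eb3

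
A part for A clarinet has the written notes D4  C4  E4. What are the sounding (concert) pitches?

B3 A3 C#4

The A clarinet sounds a minor third below written, so transpose each written note down a minor third.
D4 to B3
C4 to A3
E4 to C#4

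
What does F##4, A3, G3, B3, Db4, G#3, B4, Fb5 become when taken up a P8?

F##4 → F##5
A3 → A4
G3 → G4
B3 → B4
Db4 → Db5
G#3 → G#4
B4 → B5
Fb5 → Fb6

F##5 A4 G4 B4 Db5 G#4 B5 Fb6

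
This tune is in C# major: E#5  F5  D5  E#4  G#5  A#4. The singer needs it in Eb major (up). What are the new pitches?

G5 Abb5 Fb5 G4 Bb5 C5

From C# up to Eb is a diminished third; apply that to each pitch.
E#5 to G5
F5 to Abb5
D5 to Fb5
E#4 to G4
G#5 to Bb5
A#4 to C5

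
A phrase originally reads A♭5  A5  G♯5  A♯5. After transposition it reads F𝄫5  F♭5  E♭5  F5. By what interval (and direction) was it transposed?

From Ab5 to Fbb5 is 3 letter names — a third of some quality.
Fbb5 to Ab5 is 5 semitones, which makes it an augmented third; the second version is lower, so the direction is down.
Checking another pair — A#5 → F5 — gives the same interval.

down an augmented third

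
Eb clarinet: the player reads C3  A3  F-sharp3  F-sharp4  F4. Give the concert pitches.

Eb3 C4 A3 A4 Ab4

The Eb clarinet sounds a minor third above written, so transpose each written note up a minor third.
C3 -> Eb3
A3 -> C4
F#3 -> A3
F#4 -> A4
F4 -> Ab4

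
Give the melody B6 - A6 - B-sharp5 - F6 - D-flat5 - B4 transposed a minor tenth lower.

G#5 F#5 G##4 D5 Bb3 G#3

B6 → G#5
A6 → F#5
B#5 → G##4
F6 → D5
Db5 → Bb3
B4 → G#3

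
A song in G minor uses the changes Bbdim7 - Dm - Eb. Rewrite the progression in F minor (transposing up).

G minor up to F minor is a minor seventh; each chord root moves by that interval while the quality stays the same.
Bbdim7: root Bb up a minor seventh → Ab, giving Abdim7.
Dm: root D up a minor seventh → C, giving Cm.
Eb: root Eb up a minor seventh → Db, giving Db.

Abdim7 Cm Db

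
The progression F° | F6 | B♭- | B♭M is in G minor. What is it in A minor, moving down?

G° G6 C- CM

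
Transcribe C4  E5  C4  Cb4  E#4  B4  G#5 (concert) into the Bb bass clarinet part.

The Bb bass clarinet sounds a major ninth below written, so the written part must be a major ninth above concert — transpose each note up.
C4 gives D5
E5 gives F#6
C4 gives D5
Cb4 gives Db5
E#4 gives F##5
B4 gives C#6
G#5 gives A#6

D5 F#6 D5 Db5 F##5 C#6 A#6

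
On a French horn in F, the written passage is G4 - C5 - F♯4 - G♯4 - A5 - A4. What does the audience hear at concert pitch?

C4 F4 B3 C#4 D5 D4

The French horn in F sounds a perfect fifth below written, so transpose each written note down a perfect fifth.
G4 gives C4
C5 gives F4
F#4 gives B3
G#4 gives C#4
A5 gives D5
A4 gives D4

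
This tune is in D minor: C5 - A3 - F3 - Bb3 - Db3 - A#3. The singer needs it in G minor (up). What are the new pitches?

From D up to G is a perfect fourth; apply that to each pitch.
C5 -> F5
A3 -> D4
F3 -> Bb3
Bb3 -> Eb4
Db3 -> Gb3
A#3 -> D#4

F5 D4 Bb3 Eb4 Gb3 D#4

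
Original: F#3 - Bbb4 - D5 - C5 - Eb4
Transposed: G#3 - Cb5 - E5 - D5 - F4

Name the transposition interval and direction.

up a major second

Take the first pair: F#3 → G#3. F to G spans 2 letter names, so the interval is some kind of second.
F#3 to G#3 is 2 semitones, which makes it a major second; the second version is higher, so the direction is up.
Checking another pair — Eb4 → F4 — gives the same interval.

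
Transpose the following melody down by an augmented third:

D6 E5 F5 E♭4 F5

Bbb5 Cb5 Dbb5 Cbb4 Dbb5

D6 becomes Bbb5
E5 becomes Cb5
F5 becomes Dbb5
Eb4 becomes Cbb4
F5 becomes Dbb5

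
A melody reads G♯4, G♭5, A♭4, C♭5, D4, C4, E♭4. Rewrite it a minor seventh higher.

F#5 Fb6 Gb5 Bbb5 C5 Bb4 Db5

G#4 up a minor seventh is F#5.
Gb5 up a minor seventh is Fb6.
Ab4: a seventh up reaches G, and 10 semitones makes it Gb5.
Cb5: a seventh up reaches B, and 10 semitones makes it Bbb5.
D4 up a minor seventh is C5.
C4: a seventh up reaches B, and 10 semitones makes it Bb4.
Eb4: a seventh up reaches D, and 10 semitones makes it Db5.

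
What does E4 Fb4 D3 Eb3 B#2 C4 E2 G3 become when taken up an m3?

G4 Abb4 F3 Gb3 D#3 Eb4 G2 Bb3

E4: a third up reaches G, and 3 semitones makes it G4.
Fb4 up a minor third is Abb4.
D3: a third up reaches F, and 3 semitones makes it F3.
A minor third up from Eb3 gives Gb3.
B#2 up a minor third is D#3.
A minor third up from C4 gives Eb4.
E2 up a minor third is G2.
G3: a third up reaches B, and 3 semitones makes it Bb3.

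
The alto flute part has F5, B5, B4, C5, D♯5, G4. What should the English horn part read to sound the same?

G5 C#6 C#5 D5 E#5 A4

First find concert pitch: the alto flute sounds a perfect fourth below written, so F5 B5 B4 C5 D♯5 G4 sounds C5 F#5 F#4 G4 A#4 D4.
Then write for English horn: it sounds a perfect fifth below written, so the part must be a perfect fifth above concert.
C5 → G5
F#5 → C#6
F#4 → C#5
G4 → D5
A#4 → E#5
D4 → A4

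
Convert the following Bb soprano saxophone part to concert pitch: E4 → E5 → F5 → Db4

Written C4 on the Bb soprano saxophone sounds as Bb3, a major second lower; apply that shift to every note.
E4 gives D4
E5 gives D5
F5 gives Eb5
Db4 gives Cb4

D4 D5 Eb5 Cb4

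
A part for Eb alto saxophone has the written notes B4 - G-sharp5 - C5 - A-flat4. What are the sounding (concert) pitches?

D4 B4 Eb4 Cb4

Written C4 on the Eb alto saxophone sounds as Eb3, a major sixth lower; apply that shift to every note.
B4 becomes D4
G#5 becomes B4
C5 becomes Eb4
Ab4 becomes Cb4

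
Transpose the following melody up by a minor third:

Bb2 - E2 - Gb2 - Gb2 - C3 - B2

Db3 G2 Bbb2 Bbb2 Eb3 D3

Bb2 becomes Db3
E2 becomes G2
Gb2 becomes Bbb2
Gb2 becomes Bbb2
C3 becomes Eb3
B2 becomes D3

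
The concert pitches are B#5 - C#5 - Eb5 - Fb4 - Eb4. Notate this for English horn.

F##6 G#5 Bb5 Cb5 Bb4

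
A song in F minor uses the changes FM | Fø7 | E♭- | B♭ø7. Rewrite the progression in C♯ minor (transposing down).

C#M C#ø7 B- F#ø7

F minor down to C♯ minor is a diminished fourth; each chord root moves by that interval while the quality stays the same.
FM: root F down a diminished fourth → C#, giving C#M.
Fø7: root F down a diminished fourth → C#, giving C#ø7.
E♭-: root E♭ down a diminished fourth → B, giving B-.
B♭ø7: root B♭ down a diminished fourth → F#, giving F#ø7.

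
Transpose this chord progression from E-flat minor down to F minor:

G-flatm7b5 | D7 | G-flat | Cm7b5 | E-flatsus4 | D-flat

Abm7b5 E7 Ab Dm7b5 Fsus4 Eb

E-flat minor down to F minor is a minor seventh; each chord root moves by that interval while the quality stays the same.
G-flatm7b5: root G-flat down a minor seventh → Ab, giving Abm7b5.
D7: root D down a minor seventh → E, giving E7.
G-flat: root G-flat down a minor seventh → Ab, giving Ab.
Cm7b5: root C down a minor seventh → D, giving Dm7b5.
E-flatsus4: root E-flat down a minor seventh → F, giving Fsus4.
D-flat: root D-flat down a minor seventh → Eb, giving Eb.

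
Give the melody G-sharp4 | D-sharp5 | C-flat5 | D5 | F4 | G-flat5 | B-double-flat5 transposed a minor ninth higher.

A5 E6 Dbb6 Eb6 Gb5 Abb6 Cbb7

G#4 -> A5
D#5 -> E6
Cb5 -> Dbb6
D5 -> Eb6
F4 -> Gb5
Gb5 -> Abb6
Bbb5 -> Cbb7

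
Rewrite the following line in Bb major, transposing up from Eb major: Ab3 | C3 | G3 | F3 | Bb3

Eb4 G3 D4 C4 F4

Eb major to Bb major up is a perfect fifth, so every note moves up by that interval.
Ab3 → Eb4
C3 → G3
G3 → D4
F3 → C4
Bb3 → F4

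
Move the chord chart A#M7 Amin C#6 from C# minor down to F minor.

DM7 Dbmin F6

C# minor down to F minor is an augmented fifth; each chord root moves by that interval while the quality stays the same.
A#M7: root A# down an augmented fifth → D, giving DM7.
Amin: root A down an augmented fifth → Db, giving Dbmin.
C#6: root C# down an augmented fifth → F, giving F6.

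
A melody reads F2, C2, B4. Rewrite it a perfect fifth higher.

F2: a fifth up reaches C, and 7 semitones makes it C3.
C2 up a perfect fifth is G2.
A perfect fifth up from B4 gives F#5.

C3 G2 F#5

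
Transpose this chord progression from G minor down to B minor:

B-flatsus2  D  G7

Dsus2 F# B7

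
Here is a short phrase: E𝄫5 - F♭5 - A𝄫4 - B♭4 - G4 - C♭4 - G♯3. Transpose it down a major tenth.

Cbb4 Dbb4 Fbb3 Gb3 Eb3 Abb2 E2

A major tenth down from Ebb5 gives Cbb4.
A major tenth down from Fb5 gives Dbb4.
Abb4: a tenth down reaches F, and 16 semitones makes it Fbb3.
Bb4: a tenth down reaches G, and 16 semitones makes it Gb3.
G4: a tenth down reaches E, and 16 semitones makes it Eb3.
A major tenth down from Cb4 gives Abb2.
G#3: a tenth down reaches E, and 16 semitones makes it E2.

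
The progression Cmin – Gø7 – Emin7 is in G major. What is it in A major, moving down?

G major down to A major is a minor seventh; each chord root moves by that interval while the quality stays the same.
Cmin: root C down a minor seventh → D, giving Dmin.
Gø7: root G down a minor seventh → A, giving Aø7.
Emin7: root E down a minor seventh → F#, giving F#min7.

Dmin Aø7 F#min7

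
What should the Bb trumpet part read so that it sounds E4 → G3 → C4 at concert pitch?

F#4 A3 D4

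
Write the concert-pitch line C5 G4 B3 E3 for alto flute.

Written C4 sounds as G3 on the alto flute, so concert pitches are written a perfect fourth up.
C5 becomes F5
G4 becomes C5
B3 becomes E4
E3 becomes A3

F5 C5 E4 A3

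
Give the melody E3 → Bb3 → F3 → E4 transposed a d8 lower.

E#2 B2 F#2 E#3

E3 to E#2
Bb3 to B2
F3 to F#2
E4 to E#3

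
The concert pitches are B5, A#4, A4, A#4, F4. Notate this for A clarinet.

D6 C#5 C5 C#5 Ab4

Written C4 sounds as A3 on the A clarinet, so concert pitches are written a minor third up.
B5 to D6
A#4 to C#5
A4 to C5
A#4 to C#5
F4 to Ab4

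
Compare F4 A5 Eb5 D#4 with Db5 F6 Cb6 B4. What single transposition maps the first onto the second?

up a minor sixth

Take the first pair: F4 → Db5. F to D spans 6 letter names, so the interval is some kind of sixth.
F4 to Db5 is 8 semitones, which makes it a minor sixth; the second version is higher, so the direction is up.
Checking another pair — D#4 → B4 — gives the same interval.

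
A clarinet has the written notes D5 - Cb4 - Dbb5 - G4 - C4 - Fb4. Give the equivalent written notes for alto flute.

E5 Db4 Ebb5 A4 D4 Gb4

First find concert pitch: the A clarinet sounds a minor third below written, so D5 Cb4 Dbb5 G4 C4 Fb4 sounds B4 Ab3 Bbb4 E4 A3 Db4.
Then write for alto flute: it sounds a perfect fourth below written, so the part must be a perfect fourth above concert.
B4 → E5
Ab3 → Db4
Bbb4 → Ebb5
E4 → A4
A3 → D4
Db4 → Gb4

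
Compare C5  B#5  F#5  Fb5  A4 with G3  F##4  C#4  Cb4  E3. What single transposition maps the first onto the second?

down a perfect eleventh

Take the first pair: C5 → G3. C to G spans 11 letter names, so the interval is some kind of eleventh.
G3 to C5 is 17 semitones, which makes it a perfect eleventh; the second version is lower, so the direction is down.
Checking another pair — A4 → E3 — gives the same interval.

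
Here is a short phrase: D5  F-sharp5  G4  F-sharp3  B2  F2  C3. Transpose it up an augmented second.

E#5 G##5 A#4 G##3 C##3 G#2 D#3

An augmented second up from D5 gives E#5.
An augmented second up from F#5 gives G##5.
An augmented second up from G4 gives A#4.
F#3 up an augmented second is G##3.
B2 up an augmented second is C##3.
F2 up an augmented second is G#2.
C3: a second up reaches D, and 3 semitones makes it D#3.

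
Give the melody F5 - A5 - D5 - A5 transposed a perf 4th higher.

Bb5 D6 G5 D6

F5 to Bb5
A5 to D6
D5 to G5
A5 to D6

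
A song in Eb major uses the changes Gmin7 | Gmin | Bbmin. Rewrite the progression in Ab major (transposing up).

Cmin7 Cmin Ebmin

Eb major up to Ab major is a perfect fourth; each chord root moves by that interval while the quality stays the same.
Gmin7: root G up a perfect fourth → C, giving Cmin7.
Gmin: root G up a perfect fourth → C, giving Cmin.
Bbmin: root Bb up a perfect fourth → Eb, giving Ebmin.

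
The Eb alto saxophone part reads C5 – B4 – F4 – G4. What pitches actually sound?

The Eb alto saxophone sounds a major sixth below written, so transpose each written note down a major sixth.
C5 → Eb4
B4 → D4
F4 → Ab3
G4 → Bb3

Eb4 D4 Ab3 Bb3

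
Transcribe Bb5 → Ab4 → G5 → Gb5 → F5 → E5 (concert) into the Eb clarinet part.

G5 F4 E5 Eb5 D5 C#5

The Eb clarinet sounds a minor third above written, so the written part must be a minor third below concert — transpose each note down.
Bb5 gives G5
Ab4 gives F4
G5 gives E5
Gb5 gives Eb5
F5 gives D5
E5 gives C#5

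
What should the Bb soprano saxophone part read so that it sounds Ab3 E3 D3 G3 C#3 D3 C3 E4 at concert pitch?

Bb3 F#3 E3 A3 D#3 E3 D3 F#4

Written C4 sounds as Bb3 on the Bb soprano saxophone, so concert pitches are written a major second up.
Ab3 gives Bb3
E3 gives F#3
D3 gives E3
G3 gives A3
C#3 gives D#3
D3 gives E3
C3 gives D3
E4 gives F#4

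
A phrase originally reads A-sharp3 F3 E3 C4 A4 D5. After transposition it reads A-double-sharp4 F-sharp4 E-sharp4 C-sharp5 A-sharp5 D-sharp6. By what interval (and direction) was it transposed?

up an augmented octave

Take the first pair: A#3 → A##4. A to A spans 8 letter names, so the interval is some kind of octave.
A#3 to A##4 is 13 semitones, which makes it an augmented octave; the second version is higher, so the direction is up.
Checking another pair — D5 → D#6 — gives the same interval.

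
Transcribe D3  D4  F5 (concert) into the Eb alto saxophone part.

B3 B4 D6

The Eb alto saxophone sounds a major sixth below written, so the written part must be a major sixth above concert — transpose each note up.
D3 -> B3
D4 -> B4
F5 -> D6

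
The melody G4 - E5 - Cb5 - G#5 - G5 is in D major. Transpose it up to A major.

D5 B5 Gb5 D#6 D6

From D up to A is a perfect fifth; apply that to each pitch.
G4 to D5
E5 to B5
Cb5 to Gb5
G#5 to D#6
G5 to D6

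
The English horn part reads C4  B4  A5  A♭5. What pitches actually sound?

F3 E4 D5 Db5

The English horn sounds a perfect fifth below written, so transpose each written note down a perfect fifth.
C4 to F3
B4 to E4
A5 to D5
Ab5 to Db5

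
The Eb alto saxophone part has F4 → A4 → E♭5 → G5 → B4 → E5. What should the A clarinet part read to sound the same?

Cb4 Eb4 Bbb4 Db5 F4 Bb4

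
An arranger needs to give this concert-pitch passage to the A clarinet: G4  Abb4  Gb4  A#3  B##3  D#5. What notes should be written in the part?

Written C4 sounds as A3 on the A clarinet, so concert pitches are written a minor third up.
G4 to Bb4
Abb4 to Cbb5
Gb4 to Bbb4
A#3 to C#4
B##3 to D##4
D#5 to F#5

Bb4 Cbb5 Bbb4 C#4 D##4 F#5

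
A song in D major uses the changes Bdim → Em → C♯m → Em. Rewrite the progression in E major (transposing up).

D major up to E major is a major second; each chord root moves by that interval while the quality stays the same.
Bdim: root B up a major second → C#, giving C#dim.
Em: root E up a major second → F#, giving F#m.
C♯m: root C♯ up a major second → D#, giving D#m.
Em: root E up a major second → F#, giving F#m.

C#dim F#m D#m F#m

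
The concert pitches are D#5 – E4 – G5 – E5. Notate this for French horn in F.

Written C4 sounds as F3 on the French horn in F, so concert pitches are written a perfect fifth up.
D#5 to A#5
E4 to B4
G5 to D6
E5 to B5

A#5 B4 D6 B5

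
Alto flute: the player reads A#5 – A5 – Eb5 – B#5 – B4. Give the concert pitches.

E#5 E5 Bb4 F##5 F#4

Written C4 on the alto flute sounds as G3, a perfect fourth lower; apply that shift to every note.
A#5 -> E#5
A5 -> E5
Eb5 -> Bb4
B#5 -> F##5
B4 -> F#4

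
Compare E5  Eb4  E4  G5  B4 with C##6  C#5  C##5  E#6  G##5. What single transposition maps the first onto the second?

From E5 to C##6 is 6 letter names — a sixth of some quality.
E5 to C##6 is 10 semitones, which makes it an augmented sixth; the second version is higher, so the direction is up.
Checking another pair — B4 → G##5 — gives the same interval.

up an augmented sixth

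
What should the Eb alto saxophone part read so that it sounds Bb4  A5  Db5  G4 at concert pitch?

G5 F#6 Bb5 E5

Written C4 sounds as Eb3 on the Eb alto saxophone, so concert pitches are written a major sixth up.
Bb4 to G5
A5 to F#6
Db5 to Bb5
G4 to E5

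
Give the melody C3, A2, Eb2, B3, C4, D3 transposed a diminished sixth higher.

A diminished sixth up from C3 gives Abb3.
A2 up a diminished sixth is Fb3.
Eb2: a sixth up reaches C, and 7 semitones makes it Cbb3.
B3 up a diminished sixth is Gb4.
C4: a sixth up reaches A, and 7 semitones makes it Abb4.
D3: a sixth up reaches B, and 7 semitones makes it Bbb3.

Abb3 Fb3 Cbb3 Gb4 Abb4 Bbb3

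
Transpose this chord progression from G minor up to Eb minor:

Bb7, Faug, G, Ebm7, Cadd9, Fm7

G minor up to Eb minor is a minor sixth; each chord root moves by that interval while the quality stays the same.
Bb7: root Bb up a minor sixth → Gb, giving Gb7.
Faug: root F up a minor sixth → Db, giving Dbaug.
G: root G up a minor sixth → Eb, giving Eb.
Ebm7: root Eb up a minor sixth → Cb, giving Cbm7.
Cadd9: root C up a minor sixth → Ab, giving Abadd9.
Fm7: root F up a minor sixth → Db, giving Dbm7.

Gb7 Dbaug Eb Cbm7 Abadd9 Dbm7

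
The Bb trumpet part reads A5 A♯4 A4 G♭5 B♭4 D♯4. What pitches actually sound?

G5 G#4 G4 Fb5 Ab4 C#4

Written C4 on the Bb trumpet sounds as Bb3, a major second lower; apply that shift to every note.
A5 to G5
A#4 to G#4
A4 to G4
Gb5 to Fb5
Bb4 to Ab4
D#4 to C#4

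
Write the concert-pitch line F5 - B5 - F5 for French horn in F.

Written C4 sounds as F3 on the French horn in F, so concert pitches are written a perfect fifth up.
F5 to C6
B5 to F#6
F5 to C6

C6 F#6 C6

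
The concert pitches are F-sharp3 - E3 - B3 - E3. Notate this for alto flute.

B3 A3 E4 A3

Written C4 sounds as G3 on the alto flute, so concert pitches are written a perfect fourth up.
F#3 gives B3
E3 gives A3
B3 gives E4
E3 gives A3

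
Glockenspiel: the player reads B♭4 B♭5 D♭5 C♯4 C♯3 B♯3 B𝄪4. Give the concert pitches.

Bb6 Bb7 Db7 C#6 C#5 B#5 B##6

The glockenspiel sounds a perfect fifteenth above written, so transpose each written note up a perfect fifteenth.
Bb4 -> Bb6
Bb5 -> Bb7
Db5 -> Db7
C#4 -> C#6
C#3 -> C#5
B#3 -> B#5
B##4 -> B##6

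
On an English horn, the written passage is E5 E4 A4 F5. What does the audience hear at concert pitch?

Written C4 on the English horn sounds as F3, a perfect fifth lower; apply that shift to every note.
E5 -> A4
E4 -> A3
A4 -> D4
F5 -> Bb4

A4 A3 D4 Bb4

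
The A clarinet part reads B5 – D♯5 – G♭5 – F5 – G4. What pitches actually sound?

G#5 B#4 Eb5 D5 E4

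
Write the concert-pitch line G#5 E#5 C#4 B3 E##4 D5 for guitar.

G#6 E#6 C#5 B4 E##5 D6

Written C4 sounds as C3 on the guitar, so concert pitches are written a perfect octave up.
G#5 gives G#6
E#5 gives E#6
C#4 gives C#5
B3 gives B4
E##4 gives E##5
D5 gives D6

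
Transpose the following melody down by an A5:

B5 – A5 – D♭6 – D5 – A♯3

B5 → Eb5
A5 → Db5
Db6 → Gbb5
D5 → Gb4
A#3 → D3

Eb5 Db5 Gbb5 Gb4 D3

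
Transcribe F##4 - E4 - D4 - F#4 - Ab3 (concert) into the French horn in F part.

Written C4 sounds as F3 on the French horn in F, so concert pitches are written a perfect fifth up.
F##4 -> C##5
E4 -> B4
D4 -> A4
F#4 -> C#5
Ab3 -> Eb4

C##5 B4 A4 C#5 Eb4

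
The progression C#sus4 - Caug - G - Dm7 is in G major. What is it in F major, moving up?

G major up to F major is a minor seventh; each chord root moves by that interval while the quality stays the same.
C#sus4: root C# up a minor seventh → B, giving Bsus4.
Caug: root C up a minor seventh → Bb, giving Bbaug.
G: root G up a minor seventh → F, giving F.
Dm7: root D up a minor seventh → C, giving Cm7.

Bsus4 Bbaug F Cm7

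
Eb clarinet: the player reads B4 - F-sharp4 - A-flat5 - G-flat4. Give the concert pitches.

Written C4 on the Eb clarinet sounds as Eb4, a minor third higher; apply that shift to every note.
B4 to D5
F#4 to A4
Ab5 to Cb6
Gb4 to Bbb4

D5 A4 Cb6 Bbb4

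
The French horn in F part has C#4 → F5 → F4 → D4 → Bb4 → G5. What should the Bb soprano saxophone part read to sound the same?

G#3 C5 C4 A3 F4 D5

First find concert pitch: the French horn in F sounds a perfect fifth below written, so C#4 F5 F4 D4 Bb4 G5 sounds F#3 Bb4 Bb3 G3 Eb4 C5.
Then write for Bb soprano saxophone: it sounds a major second below written, so the part must be a major second above concert.
F#3 → G#3
Bb4 → C5
Bb3 → C4
G3 → A3
Eb4 → F4
C5 → D5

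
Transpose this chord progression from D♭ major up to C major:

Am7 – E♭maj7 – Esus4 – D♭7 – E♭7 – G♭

G#m7 Dmaj7 D#sus4 C7 D7 F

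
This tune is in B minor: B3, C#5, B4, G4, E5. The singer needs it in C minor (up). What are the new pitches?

C4 D5 C5 Ab4 F5

From B up to C is a minor second; apply that to each pitch.
B3 to C4
C#5 to D5
B4 to C5
G4 to Ab4
E5 to F5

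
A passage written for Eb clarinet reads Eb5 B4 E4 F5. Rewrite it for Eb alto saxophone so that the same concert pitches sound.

Eb6 B5 E5 F6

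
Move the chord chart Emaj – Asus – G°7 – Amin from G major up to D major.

Bmaj Esus D°7 Emin

G major up to D major is a perfect fifth; each chord root moves by that interval while the quality stays the same.
Emaj: root E up a perfect fifth → B, giving Bmaj.
Asus: root A up a perfect fifth → E, giving Esus.
G°7: root G up a perfect fifth → D, giving D°7.
Amin: root A up a perfect fifth → E, giving Emin.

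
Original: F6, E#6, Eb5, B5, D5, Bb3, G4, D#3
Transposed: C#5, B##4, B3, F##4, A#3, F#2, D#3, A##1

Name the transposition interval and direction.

down a diminished eleventh

From F6 to C#5 is 11 letter names — an eleventh of some quality.
C#5 to F6 is 16 semitones, which makes it a diminished eleventh; the second version is lower, so the direction is down.
Checking another pair — D#3 → A##1 — gives the same interval.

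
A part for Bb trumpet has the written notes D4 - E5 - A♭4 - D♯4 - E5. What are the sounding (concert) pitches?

C4 D5 Gb4 C#4 D5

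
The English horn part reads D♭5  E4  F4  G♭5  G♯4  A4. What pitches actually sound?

The English horn sounds a perfect fifth below written, so transpose each written note down a perfect fifth.
Db5 becomes Gb4
E4 becomes A3
F4 becomes Bb3
Gb5 becomes Cb5
G#4 becomes C#4
A4 becomes D4

Gb4 A3 Bb3 Cb5 C#4 D4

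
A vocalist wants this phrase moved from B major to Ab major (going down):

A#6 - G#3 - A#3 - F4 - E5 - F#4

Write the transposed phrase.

B major to Ab major down is an augmented second, so every note moves down by that interval.
A#6 -> G6
G#3 -> F3
A#3 -> G3
F4 -> Ebb4
E5 -> Db5
F#4 -> Eb4

G6 F3 G3 Ebb4 Db5 Eb4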